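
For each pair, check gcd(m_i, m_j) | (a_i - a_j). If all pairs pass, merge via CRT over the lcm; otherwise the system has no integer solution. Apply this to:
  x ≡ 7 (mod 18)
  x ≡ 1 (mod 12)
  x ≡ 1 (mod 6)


Moduli 18, 12, 6 are not pairwise coprime, so CRT works modulo lcm(m_i) when all pairwise compatibility conditions hold.
Pairwise compatibility: gcd(m_i, m_j) must divide a_i - a_j for every pair.
Merge one congruence at a time:
  Start: x ≡ 7 (mod 18).
  Combine with x ≡ 1 (mod 12): gcd(18, 12) = 6; 1 - 7 = -6, which IS divisible by 6, so compatible.
    Write x = 7 + 18·t and substitute into x ≡ 1 (mod 12): 18·t ≡ 1 − 7 = -6 (mod 12).
    Divide the congruence (and modulus) by g = 6: 3·t ≡ -1 (mod 2).
    Reduce coefficients mod 2: 1·t ≡ 1 (mod 2).
    So t ≡ 1 (mod 2).
    Then x = 7 + 18·1 = 25, valid modulo lcm(18, 12) = 36: x ≡ 25 (mod 36).
  Combine with x ≡ 1 (mod 6): gcd(36, 6) = 6; 1 - 25 = -24, which IS divisible by 6, so compatible.
    Write x = 25 + 36·t and substitute into x ≡ 1 (mod 6): 36·t ≡ 1 − 25 = -24 (mod 6).
    Divide the congruence (and modulus) by g = 6: 6·t ≡ -4 (mod 1).
    Modulo 1 every t works; take t = 0.
    Then x = 25 + 36·0 = 25, valid modulo lcm(36, 6) = 36: x ≡ 25 (mod 36).
Verify: 25 mod 18 = 7, 25 mod 12 = 1, 25 mod 6 = 1.

x ≡ 25 (mod 36).


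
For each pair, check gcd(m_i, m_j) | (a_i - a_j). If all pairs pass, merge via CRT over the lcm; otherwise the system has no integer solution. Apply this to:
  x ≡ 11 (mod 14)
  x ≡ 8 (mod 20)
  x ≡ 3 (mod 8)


Moduli 14, 20, 8 are not pairwise coprime, so CRT works modulo lcm(m_i) when all pairwise compatibility conditions hold.
Pairwise compatibility: gcd(m_i, m_j) must divide a_i - a_j for every pair.
Merge one congruence at a time:
  Start: x ≡ 11 (mod 14).
  Combine with x ≡ 8 (mod 20): gcd(14, 20) = 2, and 8 - 11 = -3 is NOT divisible by 2.
    ⇒ system is inconsistent (no integer solution).

No solution (the system is inconsistent).


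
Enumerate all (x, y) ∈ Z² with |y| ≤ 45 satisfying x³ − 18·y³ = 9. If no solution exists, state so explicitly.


The equation is x³ - 18y³ = 9. For fixed y, x³ = 18·y³ + 9, so a solution requires the RHS to be a perfect cube.
Strategy: iterate y from -45 to 45, compute RHS = 18·y³ + 9, and check whether it is a (positive or negative) perfect cube.
Check small values of y:
  y = 0: RHS = 9 is not a perfect cube.
  y = 1: RHS = 27 = (3)³ ⇒ x = 3 works.
  y = -1: RHS = -9 is not a perfect cube.
  y = 2: RHS = 153 is not a perfect cube.
  y = -2: RHS = -135 is not a perfect cube.
  y = 3: RHS = 495 is not a perfect cube.
  y = -3: RHS = -477 is not a perfect cube.
Continuing the search up to |y| = 45 finds no further solutions beyond those listed.
Collected solutions: (3, 1).

Solutions (with |y| ≤ 45): (3, 1).


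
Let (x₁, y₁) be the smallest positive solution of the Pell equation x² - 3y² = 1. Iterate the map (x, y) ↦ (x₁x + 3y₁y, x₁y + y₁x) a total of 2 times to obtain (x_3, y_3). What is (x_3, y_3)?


Step 1: Find the fundamental solution (x₁, y₁) of x² - 3y² = 1.
  Expand √3 as a continued fraction. a₀ = ⌊√3⌋ = 1; iterate m_{k+1} = d_k·a_k − m_k, d_{k+1} = (3 − m_{k+1}²)/d_k, a_{k+1} = ⌊(a₀ + m_{k+1})/d_{k+1}⌋ (starting m₀ = 0, d₀ = 1), with convergents p_k = a_k·p_{k-1} + p_{k-2}, q_k = a_k·q_{k-1} + q_{k-2} (p₋₁ = 1, q₋₁ = 0):
  k = 0: a₀ = 1; p₀/q₀ = 1/1; p₀² − 3·q₀² = 1 − 3 = -2.
  k = 1: m = 1, d = 2, a = ⌊(1 + 1)/2⌋ = 1; p/q = (1·1 + 1)/(1·1 + 0) = 2/1; p² − 3·q² = 4 − 3 = 1.
  The first convergent with p² − 3·q² = 1 gives the fundamental solution (x₁, y₁) = (2, 1).
Step 2: Apply the recurrence (x_{n+1}, y_{n+1}) = (x₁x_n + 3y₁y_n, x₁y_n + y₁x_n) repeatedly.
  From (x_1, y_1) = (2, 1): x_2 = 2·2 + 3·1·1 = 7; y_2 = 2·1 + 1·2 = 4.
  From (x_2, y_2) = (7, 4): x_3 = 2·7 + 3·1·4 = 26; y_3 = 2·4 + 1·7 = 15.
Step 3: Verify x_3² - 3·y_3² = 676 - 675 = 1 (should be 1). ✓

(x_1, y_1) = (2, 1); (x_3, y_3) = (26, 15).


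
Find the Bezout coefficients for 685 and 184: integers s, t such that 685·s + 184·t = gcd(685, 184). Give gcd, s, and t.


Euclidean algorithm on (685, 184) — divide until remainder is 0:
  685 = 3 · 184 + 133
  184 = 1 · 133 + 51
  133 = 2 · 51 + 31
  51 = 1 · 31 + 20
  31 = 1 · 20 + 11
  20 = 1 · 11 + 9
  11 = 1 · 9 + 2
  9 = 4 · 2 + 1
  2 = 2 · 1 + 0
gcd(685, 184) = 1.
Track Bezout coefficients alongside the remainders: start with r₀ = 685 = a·1 + b·0 (s = 1, t = 0) and r₁ = 184 = a·0 + b·1 (s = 0, t = 1); each new remainder r_{k+1} = r_{k-1} − q_k·r_k inherits s_{k+1} = s_{k-1} − q_k·s_k, t_{k+1} = t_{k-1} − q_k·t_k, so r_k = a·s_k + b·t_k at every step:
  q = 3: r = 133, s = 1 − 3·0 = 1, t = 0 − 3·1 = -3  (check: 685·1 + 184·(-3) = 133)
  q = 1: r = 51, s = 0 − 1·1 = -1, t = 1 − 1·(-3) = 4  (check: 685·(-1) + 184·4 = 51)
  q = 2: r = 31, s = 1 − 2·(-1) = 3, t = -3 − 2·4 = -11  (check: 685·3 + 184·(-11) = 31)
  q = 1: r = 20, s = -1 − 1·3 = -4, t = 4 − 1·(-11) = 15  (check: 685·(-4) + 184·15 = 20)
  q = 1: r = 11, s = 3 − 1·(-4) = 7, t = -11 − 1·15 = -26  (check: 685·7 + 184·(-26) = 11)
  q = 1: r = 9, s = -4 − 1·7 = -11, t = 15 − 1·(-26) = 41  (check: 685·(-11) + 184·41 = 9)
  q = 1: r = 2, s = 7 − 1·(-11) = 18, t = -26 − 1·41 = -67  (check: 685·18 + 184·(-67) = 2)
  q = 4: r = 1, s = -11 − 4·18 = -83, t = 41 − 4·(-67) = 309  (check: 685·(-83) + 184·309 = 1)
The row with r = 1 (the gcd) gives the Bezout coefficients s = -83, t = 309.
Result: 685 · (-83) + 184 · (309) = 1.

gcd(685, 184) = 1; s = -83, t = 309 (check: 685·(-83) + 184·309 = 1).


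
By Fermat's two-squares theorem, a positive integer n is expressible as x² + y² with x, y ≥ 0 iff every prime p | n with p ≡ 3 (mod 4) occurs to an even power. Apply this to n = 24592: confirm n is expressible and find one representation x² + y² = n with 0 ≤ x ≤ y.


Step 1: Factor n = 24592 = 2^4 · 29 · 53.
Step 2: Check the mod-4 condition on each prime factor: 2 = 2 (special); 29 ≡ 1 (mod 4), exponent 1; 53 ≡ 1 (mod 4), exponent 1.
All primes ≡ 3 (mod 4) appear to even exponent (or don't appear), so by the two-squares theorem n IS expressible as a sum of two squares.
Step 3: Build a representation. Group n = k² · m with k = 4 and m = 29 · 53 = 1537 (a product of primes ≡ 1 (mod 4)); a representation of m scales to one of n via (k·x)² + (k·y)² = k²(x² + y²). Each prime p ≡ 1 (mod 4) is itself a sum of two squares; find a² by testing p − a² for a perfect square:
  29: 29 − 1² = 28, 29 − 2² = 25 = 5² ⇒ 29 = 2² + 5².
  53: 53 − 1² = 52, 53 − 2² = 49 = 7² ⇒ 53 = 2² + 7².
  Combine using the Brahmagupta–Fibonacci identity (a² + b²)(c² + d²) = (ac − bd)² + (ad + bc)² = (ac + bd)² + (ad − bc)²:
  29 · 53 = 1537: from (2² + 5²)(2² + 7²), take (2·2 − 5·7, 2·7 + 5·2) = (4 − 35, 14 + 10) = (-31, 24); dropping signs (only squares matter) gives (31, 24); check 31² + 24² = 961 + 576 = 1537 ✓.
  Scale by k = 4: (4·31, 4·24) = (124, 96).
Step 4: Order so x ≤ y and verify: 96² + 124² = 9216 + 15376 = 24592 = n. ✓

n = 24592 = 96² + 124² (one valid representation with x ≤ y).


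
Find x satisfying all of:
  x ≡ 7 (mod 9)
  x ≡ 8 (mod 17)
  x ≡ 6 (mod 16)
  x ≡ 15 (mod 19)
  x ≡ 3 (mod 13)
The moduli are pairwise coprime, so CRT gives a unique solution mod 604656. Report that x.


Product of moduli M = 9 · 17 · 16 · 19 · 13 = 604656.
Merge one congruence at a time:
  Start: x ≡ 7 (mod 9).
  Combine with x ≡ 8 (mod 17); new modulus lcm = 153.
    Write x = 7 + 9·t and substitute into x ≡ 8 (mod 17): 9·t ≡ 8 − 7 = 1 (mod 17).
    The inverse of 9 mod 17 is 2 (since 9·2 = 18 = 1·17 + 1), so t ≡ 2·1 = 2 ≡ 2 (mod 17).
    Then x = 7 + 9·2 = 25, valid modulo lcm(9, 17) = 153: x ≡ 25 (mod 153).
  Combine with x ≡ 6 (mod 16); new modulus lcm = 2448.
    Write x = 25 + 153·t and substitute into x ≡ 6 (mod 16): 153·t ≡ 6 − 25 = -19 (mod 16).
    Reduce coefficients mod 16: 9·t ≡ 13 (mod 16).
    The inverse of 9 mod 16 is 9 (since 9·9 = 81 = 5·16 + 1), so t ≡ 9·13 = 117 ≡ 5 (mod 16).
    Then x = 25 + 153·5 = 790, valid modulo lcm(153, 16) = 2448: x ≡ 790 (mod 2448).
  Combine with x ≡ 15 (mod 19); new modulus lcm = 46512.
    Write x = 790 + 2448·t and substitute into x ≡ 15 (mod 19): 2448·t ≡ 15 − 790 = -775 (mod 19).
    Reduce coefficients mod 19: 16·t ≡ 4 (mod 19).
    The inverse of 16 mod 19 is 6 (since 16·6 = 96 = 5·19 + 1), so t ≡ 6·4 = 24 ≡ 5 (mod 19).
    Then x = 790 + 2448·5 = 13030, valid modulo lcm(2448, 19) = 46512: x ≡ 13030 (mod 46512).
  Combine with x ≡ 3 (mod 13); new modulus lcm = 604656.
    Write x = 13030 + 46512·t and substitute into x ≡ 3 (mod 13): 46512·t ≡ 3 − 13030 = -13027 (mod 13).
    Reduce coefficients mod 13: 11·t ≡ 12 (mod 13).
    The inverse of 11 mod 13 is 6 (since 11·6 = 66 = 5·13 + 1), so t ≡ 6·12 = 72 ≡ 7 (mod 13).
    Then x = 13030 + 46512·7 = 338614, valid modulo lcm(46512, 13) = 604656: x ≡ 338614 (mod 604656).
Verify against each original: 338614 mod 9 = 7, 338614 mod 17 = 8, 338614 mod 16 = 6, 338614 mod 19 = 15, 338614 mod 13 = 3.

x ≡ 338614 (mod 604656).


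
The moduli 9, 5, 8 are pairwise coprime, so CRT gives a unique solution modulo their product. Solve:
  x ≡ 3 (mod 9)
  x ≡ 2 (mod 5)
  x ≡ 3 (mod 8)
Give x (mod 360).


Moduli 9, 5, 8 are pairwise coprime; by CRT there is a unique solution modulo M = 9 · 5 · 8 = 360.
Solve pairwise, accumulating the modulus:
  Start with x ≡ 3 (mod 9).
  Combine with x ≡ 2 (mod 5): since gcd(9, 5) = 1, we get a unique residue mod 45.
    Write x = 3 + 9·t and substitute into x ≡ 2 (mod 5): 9·t ≡ 2 − 3 = -1 (mod 5).
    Reduce coefficients mod 5: 4·t ≡ 4 (mod 5).
    The inverse of 4 mod 5 is 4 (since 4·4 = 16 = 3·5 + 1), so t ≡ 4·4 = 16 ≡ 1 (mod 5).
    Then x = 3 + 9·1 = 12, valid modulo lcm(9, 5) = 45: x ≡ 12 (mod 45).
  Combine with x ≡ 3 (mod 8): since gcd(45, 8) = 1, we get a unique residue mod 360.
    Write x = 12 + 45·t and substitute into x ≡ 3 (mod 8): 45·t ≡ 3 − 12 = -9 (mod 8).
    Reduce coefficients mod 8: 5·t ≡ 7 (mod 8).
    The inverse of 5 mod 8 is 5 (since 5·5 = 25 = 3·8 + 1), so t ≡ 5·7 = 35 ≡ 3 (mod 8).
    Then x = 12 + 45·3 = 147, valid modulo lcm(45, 8) = 360: x ≡ 147 (mod 360).
Verify: 147 mod 9 = 3 ✓, 147 mod 5 = 2 ✓, 147 mod 8 = 3 ✓.

x ≡ 147 (mod 360).


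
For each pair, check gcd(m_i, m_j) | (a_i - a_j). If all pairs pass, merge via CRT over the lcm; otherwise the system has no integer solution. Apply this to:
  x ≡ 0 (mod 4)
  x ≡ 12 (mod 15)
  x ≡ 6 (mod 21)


Moduli 4, 15, 21 are not pairwise coprime, so CRT works modulo lcm(m_i) when all pairwise compatibility conditions hold.
Pairwise compatibility: gcd(m_i, m_j) must divide a_i - a_j for every pair.
Merge one congruence at a time:
  Start: x ≡ 0 (mod 4).
  Combine with x ≡ 12 (mod 15): gcd(4, 15) = 1; 12 - 0 = 12, which IS divisible by 1, so compatible.
    Write x = 0 + 4·t and substitute into x ≡ 12 (mod 15): 4·t ≡ 12 − 0 = 12 (mod 15).
    The inverse of 4 mod 15 is 4 (since 4·4 = 16 = 1·15 + 1), so t ≡ 4·12 = 48 ≡ 3 (mod 15).
    Then x = 0 + 4·3 = 12, valid modulo lcm(4, 15) = 60: x ≡ 12 (mod 60).
  Combine with x ≡ 6 (mod 21): gcd(60, 21) = 3; 6 - 12 = -6, which IS divisible by 3, so compatible.
    Write x = 12 + 60·t and substitute into x ≡ 6 (mod 21): 60·t ≡ 6 − 12 = -6 (mod 21).
    Divide the congruence (and modulus) by g = 3: 20·t ≡ -2 (mod 7).
    Reduce coefficients mod 7: 6·t ≡ 5 (mod 7).
    The inverse of 6 mod 7 is 6 (since 6·6 = 36 = 5·7 + 1), so t ≡ 6·5 = 30 ≡ 2 (mod 7).
    Then x = 12 + 60·2 = 132, valid modulo lcm(60, 21) = 420: x ≡ 132 (mod 420).
Verify: 132 mod 4 = 0, 132 mod 15 = 12, 132 mod 21 = 6.

x ≡ 132 (mod 420).


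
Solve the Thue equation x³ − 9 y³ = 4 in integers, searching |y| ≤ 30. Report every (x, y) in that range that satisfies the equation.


The equation is x³ - 9y³ = 4. For fixed y, x³ = 9·y³ + 4, so a solution requires the RHS to be a perfect cube.
Strategy: iterate y from -30 to 30, compute RHS = 9·y³ + 4, and check whether it is a (positive or negative) perfect cube.
Check small values of y:
  y = 0: RHS = 4 is not a perfect cube.
  y = 1: RHS = 13 is not a perfect cube.
  y = -1: RHS = -5 is not a perfect cube.
  y = 2: RHS = 76 is not a perfect cube.
  y = -2: RHS = -68 is not a perfect cube.
  y = 3: RHS = 247 is not a perfect cube.
  y = -3: RHS = -239 is not a perfect cube.
Continuing the search up to |y| = 30 finds no solutions either.
No (x, y) in the scanned range satisfies the equation.

No integer solutions with |y| ≤ 30.


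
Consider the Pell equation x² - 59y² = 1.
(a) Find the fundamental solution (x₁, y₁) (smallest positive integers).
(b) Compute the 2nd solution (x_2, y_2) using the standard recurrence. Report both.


Step 1: Find the fundamental solution (x₁, y₁) of x² - 59y² = 1.
  Expand √59 as a continued fraction. a₀ = ⌊√59⌋ = 7; iterate m_{k+1} = d_k·a_k − m_k, d_{k+1} = (59 − m_{k+1}²)/d_k, a_{k+1} = ⌊(a₀ + m_{k+1})/d_{k+1}⌋ (starting m₀ = 0, d₀ = 1), with convergents p_k = a_k·p_{k-1} + p_{k-2}, q_k = a_k·q_{k-1} + q_{k-2} (p₋₁ = 1, q₋₁ = 0):
  k = 0: a₀ = 7; p₀/q₀ = 7/1; p₀² − 59·q₀² = 49 − 59 = -10.
  k = 1: m = 7, d = 10, a = ⌊(7 + 7)/10⌋ = 1; p/q = (1·7 + 1)/(1·1 + 0) = 8/1; p² − 59·q² = 64 − 59 = 5.
  k = 2: m = 3, d = 5, a = ⌊(7 + 3)/5⌋ = 2; p/q = (2·8 + 7)/(2·1 + 1) = 23/3; p² − 59·q² = 529 − 531 = -2.
  k = 3: m = 7, d = 2, a = ⌊(7 + 7)/2⌋ = 7; p/q = (7·23 + 8)/(7·3 + 1) = 169/22; p² − 59·q² = 28561 − 28556 = 5.
  k = 4: m = 7, d = 5, a = ⌊(7 + 7)/5⌋ = 2; p/q = (2·169 + 23)/(2·22 + 3) = 361/47; p² − 59·q² = 130321 − 130331 = -10.
  k = 5: m = 3, d = 10, a = ⌊(7 + 3)/10⌋ = 1; p/q = (1·361 + 169)/(1·47 + 22) = 530/69; p² − 59·q² = 280900 − 280899 = 1.
  The first convergent with p² − 59·q² = 1 gives the fundamental solution (x₁, y₁) = (530, 69).
Step 2: Apply the recurrence (x_{n+1}, y_{n+1}) = (x₁x_n + 59y₁y_n, x₁y_n + y₁x_n) repeatedly.
  From (x_1, y_1) = (530, 69): x_2 = 530·530 + 59·69·69 = 561799; y_2 = 530·69 + 69·530 = 73140.
Step 3: Verify x_2² - 59·y_2² = 315618116401 - 315618116400 = 1 (should be 1). ✓

(x_1, y_1) = (530, 69); (x_2, y_2) = (561799, 73140).


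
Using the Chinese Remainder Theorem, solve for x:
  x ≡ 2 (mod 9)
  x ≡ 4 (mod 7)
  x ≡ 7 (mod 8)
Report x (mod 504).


Moduli 9, 7, 8 are pairwise coprime; by CRT there is a unique solution modulo M = 9 · 7 · 8 = 504.
Solve pairwise, accumulating the modulus:
  Start with x ≡ 2 (mod 9).
  Combine with x ≡ 4 (mod 7): since gcd(9, 7) = 1, we get a unique residue mod 63.
    Write x = 2 + 9·t and substitute into x ≡ 4 (mod 7): 9·t ≡ 4 − 2 = 2 (mod 7).
    Reduce coefficients mod 7: 2·t ≡ 2 (mod 7).
    The inverse of 2 mod 7 is 4 (since 2·4 = 8 = 1·7 + 1), so t ≡ 4·2 = 8 ≡ 1 (mod 7).
    Then x = 2 + 9·1 = 11, valid modulo lcm(9, 7) = 63: x ≡ 11 (mod 63).
  Combine with x ≡ 7 (mod 8): since gcd(63, 8) = 1, we get a unique residue mod 504.
    Write x = 11 + 63·t and substitute into x ≡ 7 (mod 8): 63·t ≡ 7 − 11 = -4 (mod 8).
    Reduce coefficients mod 8: 7·t ≡ 4 (mod 8).
    The inverse of 7 mod 8 is 7 (since 7·7 = 49 = 6·8 + 1), so t ≡ 7·4 = 28 ≡ 4 (mod 8).
    Then x = 11 + 63·4 = 263, valid modulo lcm(63, 8) = 504: x ≡ 263 (mod 504).
Verify: 263 mod 9 = 2 ✓, 263 mod 7 = 4 ✓, 263 mod 8 = 7 ✓.

x ≡ 263 (mod 504).


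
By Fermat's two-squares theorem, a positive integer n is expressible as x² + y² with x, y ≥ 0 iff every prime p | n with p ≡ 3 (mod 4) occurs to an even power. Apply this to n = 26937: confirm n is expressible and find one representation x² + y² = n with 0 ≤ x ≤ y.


Step 1: Factor n = 26937 = 3^2 · 41 · 73.
Step 2: Check the mod-4 condition on each prime factor: 3 ≡ 3 (mod 4), exponent 2 (must be even); 41 ≡ 1 (mod 4), exponent 1; 73 ≡ 1 (mod 4), exponent 1.
All primes ≡ 3 (mod 4) appear to even exponent (or don't appear), so by the two-squares theorem n IS expressible as a sum of two squares.
Step 3: Build a representation. Group n = k² · m with k = 3 and m = 41 · 73 = 2993 (a product of primes ≡ 1 (mod 4)); a representation of m scales to one of n via (k·x)² + (k·y)² = k²(x² + y²). Each prime p ≡ 1 (mod 4) is itself a sum of two squares; find a² by testing p − a² for a perfect square:
  41: 41 − 1² = 40, 41 − 2² = 37, 41 − 3² = 32, 41 − 4² = 25 = 5² ⇒ 41 = 4² + 5².
  73: 73 − 1² = 72, 73 − 2² = 69, 73 − 3² = 64 = 8² ⇒ 73 = 3² + 8².
  Combine using the Brahmagupta–Fibonacci identity (a² + b²)(c² + d²) = (ac − bd)² + (ad + bc)² = (ac + bd)² + (ad − bc)²:
  41 · 73 = 2993: from (4² + 5²)(3² + 8²), take (4·3 − 5·8, 4·8 + 5·3) = (12 − 40, 32 + 15) = (-28, 47); dropping signs (only squares matter) gives (28, 47); check 28² + 47² = 784 + 2209 = 2993 ✓.
  Scale by k = 3: (3·28, 3·47) = (84, 141).
Step 4: Order so x ≤ y and verify: 84² + 141² = 7056 + 19881 = 26937 = n. ✓

n = 26937 = 84² + 141² (one valid representation with x ≤ y).


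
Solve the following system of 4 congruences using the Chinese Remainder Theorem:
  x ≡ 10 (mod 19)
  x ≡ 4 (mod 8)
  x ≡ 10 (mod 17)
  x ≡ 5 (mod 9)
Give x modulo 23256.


Product of moduli M = 19 · 8 · 17 · 9 = 23256.
Merge one congruence at a time:
  Start: x ≡ 10 (mod 19).
  Combine with x ≡ 4 (mod 8); new modulus lcm = 152.
    Write x = 10 + 19·t and substitute into x ≡ 4 (mod 8): 19·t ≡ 4 − 10 = -6 (mod 8).
    Reduce coefficients mod 8: 3·t ≡ 2 (mod 8).
    The inverse of 3 mod 8 is 3 (since 3·3 = 9 = 1·8 + 1), so t ≡ 3·2 = 6 ≡ 6 (mod 8).
    Then x = 10 + 19·6 = 124, valid modulo lcm(19, 8) = 152: x ≡ 124 (mod 152).
  Combine with x ≡ 10 (mod 17); new modulus lcm = 2584.
    Write x = 124 + 152·t and substitute into x ≡ 10 (mod 17): 152·t ≡ 10 − 124 = -114 (mod 17).
    Reduce coefficients mod 17: 16·t ≡ 5 (mod 17).
    The inverse of 16 mod 17 is 16 (since 16·16 = 256 = 15·17 + 1), so t ≡ 16·5 = 80 ≡ 12 (mod 17).
    Then x = 124 + 152·12 = 1948, valid modulo lcm(152, 17) = 2584: x ≡ 1948 (mod 2584).
  Combine with x ≡ 5 (mod 9); new modulus lcm = 23256.
    Write x = 1948 + 2584·t and substitute into x ≡ 5 (mod 9): 2584·t ≡ 5 − 1948 = -1943 (mod 9).
    Reduce coefficients mod 9: 1·t ≡ 1 (mod 9).
    So t ≡ 1 (mod 9).
    Then x = 1948 + 2584·1 = 4532, valid modulo lcm(2584, 9) = 23256: x ≡ 4532 (mod 23256).
Verify against each original: 4532 mod 19 = 10, 4532 mod 8 = 4, 4532 mod 17 = 10, 4532 mod 9 = 5.

x ≡ 4532 (mod 23256).


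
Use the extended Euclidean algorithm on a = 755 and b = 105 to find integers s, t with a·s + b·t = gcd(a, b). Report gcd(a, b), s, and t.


Euclidean algorithm on (755, 105) — divide until remainder is 0:
  755 = 7 · 105 + 20
  105 = 5 · 20 + 5
  20 = 4 · 5 + 0
gcd(755, 105) = 5.
Track Bezout coefficients alongside the remainders: start with r₀ = 755 = a·1 + b·0 (s = 1, t = 0) and r₁ = 105 = a·0 + b·1 (s = 0, t = 1); each new remainder r_{k+1} = r_{k-1} − q_k·r_k inherits s_{k+1} = s_{k-1} − q_k·s_k, t_{k+1} = t_{k-1} − q_k·t_k, so r_k = a·s_k + b·t_k at every step:
  q = 7: r = 20, s = 1 − 7·0 = 1, t = 0 − 7·1 = -7  (check: 755·1 + 105·(-7) = 20)
  q = 5: r = 5, s = 0 − 5·1 = -5, t = 1 − 5·(-7) = 36  (check: 755·(-5) + 105·36 = 5)
The row with r = 5 (the gcd) gives the Bezout coefficients s = -5, t = 36.
Result: 755 · (-5) + 105 · (36) = 5.

gcd(755, 105) = 5; s = -5, t = 36 (check: 755·(-5) + 105·36 = 5).


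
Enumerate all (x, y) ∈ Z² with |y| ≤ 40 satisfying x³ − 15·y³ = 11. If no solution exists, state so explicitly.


The equation is x³ - 15y³ = 11. For fixed y, x³ = 15·y³ + 11, so a solution requires the RHS to be a perfect cube.
Strategy: iterate y from -40 to 40, compute RHS = 15·y³ + 11, and check whether it is a (positive or negative) perfect cube.
Check small values of y:
  y = 0: RHS = 11 is not a perfect cube.
  y = 1: RHS = 26 is not a perfect cube.
  y = -1: RHS = -4 is not a perfect cube.
  y = 2: RHS = 131 is not a perfect cube.
  y = -2: RHS = -109 is not a perfect cube.
  y = 3: RHS = 416 is not a perfect cube.
  y = -3: RHS = -394 is not a perfect cube.
Continuing the search up to |y| = 40 finds no solutions either.
No (x, y) in the scanned range satisfies the equation.

No integer solutions with |y| ≤ 40.


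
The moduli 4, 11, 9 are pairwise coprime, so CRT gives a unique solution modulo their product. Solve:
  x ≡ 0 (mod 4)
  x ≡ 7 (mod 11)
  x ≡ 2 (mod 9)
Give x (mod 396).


Moduli 4, 11, 9 are pairwise coprime; by CRT there is a unique solution modulo M = 4 · 11 · 9 = 396.
Solve pairwise, accumulating the modulus:
  Start with x ≡ 0 (mod 4).
  Combine with x ≡ 7 (mod 11): since gcd(4, 11) = 1, we get a unique residue mod 44.
    Write x = 0 + 4·t and substitute into x ≡ 7 (mod 11): 4·t ≡ 7 − 0 = 7 (mod 11).
    The inverse of 4 mod 11 is 3 (since 4·3 = 12 = 1·11 + 1), so t ≡ 3·7 = 21 ≡ 10 (mod 11).
    Then x = 0 + 4·10 = 40, valid modulo lcm(4, 11) = 44: x ≡ 40 (mod 44).
  Combine with x ≡ 2 (mod 9): since gcd(44, 9) = 1, we get a unique residue mod 396.
    Write x = 40 + 44·t and substitute into x ≡ 2 (mod 9): 44·t ≡ 2 − 40 = -38 (mod 9).
    Reduce coefficients mod 9: 8·t ≡ 7 (mod 9).
    The inverse of 8 mod 9 is 8 (since 8·8 = 64 = 7·9 + 1), so t ≡ 8·7 = 56 ≡ 2 (mod 9).
    Then x = 40 + 44·2 = 128, valid modulo lcm(44, 9) = 396: x ≡ 128 (mod 396).
Verify: 128 mod 4 = 0 ✓, 128 mod 11 = 7 ✓, 128 mod 9 = 2 ✓.

x ≡ 128 (mod 396).


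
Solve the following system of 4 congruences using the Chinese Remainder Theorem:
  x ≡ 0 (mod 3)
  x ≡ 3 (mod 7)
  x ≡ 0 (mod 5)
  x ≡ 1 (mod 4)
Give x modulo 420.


Product of moduli M = 3 · 7 · 5 · 4 = 420.
Merge one congruence at a time:
  Start: x ≡ 0 (mod 3).
  Combine with x ≡ 3 (mod 7); new modulus lcm = 21.
    Write x = 0 + 3·t and substitute into x ≡ 3 (mod 7): 3·t ≡ 3 − 0 = 3 (mod 7).
    The inverse of 3 mod 7 is 5 (since 3·5 = 15 = 2·7 + 1), so t ≡ 5·3 = 15 ≡ 1 (mod 7).
    Then x = 0 + 3·1 = 3, valid modulo lcm(3, 7) = 21: x ≡ 3 (mod 21).
  Combine with x ≡ 0 (mod 5); new modulus lcm = 105.
    Write x = 3 + 21·t and substitute into x ≡ 0 (mod 5): 21·t ≡ 0 − 3 = -3 (mod 5).
    Reduce coefficients mod 5: 1·t ≡ 2 (mod 5).
    So t ≡ 2 (mod 5).
    Then x = 3 + 21·2 = 45, valid modulo lcm(21, 5) = 105: x ≡ 45 (mod 105).
  Combine with x ≡ 1 (mod 4); new modulus lcm = 420.
    Write x = 45 + 105·t and substitute into x ≡ 1 (mod 4): 105·t ≡ 1 − 45 = -44 (mod 4).
    Reduce coefficients mod 4: 1·t ≡ 0 (mod 4).
    So t ≡ 0 (mod 4).
    Then x = 45 + 105·0 = 45, valid modulo lcm(105, 4) = 420: x ≡ 45 (mod 420).
Verify against each original: 45 mod 3 = 0, 45 mod 7 = 3, 45 mod 5 = 0, 45 mod 4 = 1.

x ≡ 45 (mod 420).


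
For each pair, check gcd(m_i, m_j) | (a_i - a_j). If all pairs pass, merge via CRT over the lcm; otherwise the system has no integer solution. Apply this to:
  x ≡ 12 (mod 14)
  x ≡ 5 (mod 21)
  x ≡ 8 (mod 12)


Moduli 14, 21, 12 are not pairwise coprime, so CRT works modulo lcm(m_i) when all pairwise compatibility conditions hold.
Pairwise compatibility: gcd(m_i, m_j) must divide a_i - a_j for every pair.
Merge one congruence at a time:
  Start: x ≡ 12 (mod 14).
  Combine with x ≡ 5 (mod 21): gcd(14, 21) = 7; 5 - 12 = -7, which IS divisible by 7, so compatible.
    Write x = 12 + 14·t and substitute into x ≡ 5 (mod 21): 14·t ≡ 5 − 12 = -7 (mod 21).
    Divide the congruence (and modulus) by g = 7: 2·t ≡ -1 (mod 3).
    Reduce coefficients mod 3: 2·t ≡ 2 (mod 3).
    The inverse of 2 mod 3 is 2 (since 2·2 = 4 = 1·3 + 1), so t ≡ 2·2 = 4 ≡ 1 (mod 3).
    Then x = 12 + 14·1 = 26, valid modulo lcm(14, 21) = 42: x ≡ 26 (mod 42).
  Combine with x ≡ 8 (mod 12): gcd(42, 12) = 6; 8 - 26 = -18, which IS divisible by 6, so compatible.
    Write x = 26 + 42·t and substitute into x ≡ 8 (mod 12): 42·t ≡ 8 − 26 = -18 (mod 12).
    Divide the congruence (and modulus) by g = 6: 7·t ≡ -3 (mod 2).
    Reduce coefficients mod 2: 1·t ≡ 1 (mod 2).
    So t ≡ 1 (mod 2).
    Then x = 26 + 42·1 = 68, valid modulo lcm(42, 12) = 84: x ≡ 68 (mod 84).
Verify: 68 mod 14 = 12, 68 mod 21 = 5, 68 mod 12 = 8.

x ≡ 68 (mod 84).


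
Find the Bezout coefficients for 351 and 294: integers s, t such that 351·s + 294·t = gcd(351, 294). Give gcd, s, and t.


Euclidean algorithm on (351, 294) — divide until remainder is 0:
  351 = 1 · 294 + 57
  294 = 5 · 57 + 9
  57 = 6 · 9 + 3
  9 = 3 · 3 + 0
gcd(351, 294) = 3.
Track Bezout coefficients alongside the remainders: start with r₀ = 351 = a·1 + b·0 (s = 1, t = 0) and r₁ = 294 = a·0 + b·1 (s = 0, t = 1); each new remainder r_{k+1} = r_{k-1} − q_k·r_k inherits s_{k+1} = s_{k-1} − q_k·s_k, t_{k+1} = t_{k-1} − q_k·t_k, so r_k = a·s_k + b·t_k at every step:
  q = 1: r = 57, s = 1 − 1·0 = 1, t = 0 − 1·1 = -1  (check: 351·1 + 294·(-1) = 57)
  q = 5: r = 9, s = 0 − 5·1 = -5, t = 1 − 5·(-1) = 6  (check: 351·(-5) + 294·6 = 9)
  q = 6: r = 3, s = 1 − 6·(-5) = 31, t = -1 − 6·6 = -37  (check: 351·31 + 294·(-37) = 3)
The row with r = 3 (the gcd) gives the Bezout coefficients s = 31, t = -37.
Result: 351 · (31) + 294 · (-37) = 3.

gcd(351, 294) = 3; s = 31, t = -37 (check: 351·31 + 294·(-37) = 3).


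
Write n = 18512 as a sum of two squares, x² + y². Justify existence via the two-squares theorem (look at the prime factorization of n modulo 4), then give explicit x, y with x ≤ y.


Step 1: Factor n = 18512 = 2^4 · 13 · 89.
Step 2: Check the mod-4 condition on each prime factor: 2 = 2 (special); 13 ≡ 1 (mod 4), exponent 1; 89 ≡ 1 (mod 4), exponent 1.
All primes ≡ 3 (mod 4) appear to even exponent (or don't appear), so by the two-squares theorem n IS expressible as a sum of two squares.
Step 3: Build a representation. Group n = k² · m with k = 4 and m = 13 · 89 = 1157 (a product of primes ≡ 1 (mod 4)); a representation of m scales to one of n via (k·x)² + (k·y)² = k²(x² + y²). Each prime p ≡ 1 (mod 4) is itself a sum of two squares; find a² by testing p − a² for a perfect square:
  13: 13 − 1² = 12, 13 − 2² = 9 = 3² ⇒ 13 = 2² + 3².
  89: 89 − 1² = 88, 89 − 2² = 85, 89 − 3² = 80, 89 − 4² = 73, 89 − 5² = 64 = 8² ⇒ 89 = 5² + 8².
  Combine using the Brahmagupta–Fibonacci identity (a² + b²)(c² + d²) = (ac − bd)² + (ad + bc)² = (ac + bd)² + (ad − bc)²:
  13 · 89 = 1157: from (2² + 3²)(5² + 8²), take (2·5 − 3·8, 2·8 + 3·5) = (10 − 24, 16 + 15) = (-14, 31); dropping signs (only squares matter) gives (14, 31); check 14² + 31² = 196 + 961 = 1157 ✓.
  Scale by k = 4: (4·14, 4·31) = (56, 124).
Step 4: Order so x ≤ y and verify: 56² + 124² = 3136 + 15376 = 18512 = n. ✓

n = 18512 = 56² + 124² (one valid representation with x ≤ y).


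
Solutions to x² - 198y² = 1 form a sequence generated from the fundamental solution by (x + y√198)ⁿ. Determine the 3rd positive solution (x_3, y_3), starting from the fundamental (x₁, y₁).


Step 1: Find the fundamental solution (x₁, y₁) of x² - 198y² = 1.
  Expand √198 as a continued fraction. a₀ = ⌊√198⌋ = 14; iterate m_{k+1} = d_k·a_k − m_k, d_{k+1} = (198 − m_{k+1}²)/d_k, a_{k+1} = ⌊(a₀ + m_{k+1})/d_{k+1}⌋ (starting m₀ = 0, d₀ = 1), with convergents p_k = a_k·p_{k-1} + p_{k-2}, q_k = a_k·q_{k-1} + q_{k-2} (p₋₁ = 1, q₋₁ = 0):
  k = 0: a₀ = 14; p₀/q₀ = 14/1; p₀² − 198·q₀² = 196 − 198 = -2.
  k = 1: m = 14, d = 2, a = ⌊(14 + 14)/2⌋ = 14; p/q = (14·14 + 1)/(14·1 + 0) = 197/14; p² − 198·q² = 38809 − 38808 = 1.
  The first convergent with p² − 198·q² = 1 gives the fundamental solution (x₁, y₁) = (197, 14).
Step 2: Apply the recurrence (x_{n+1}, y_{n+1}) = (x₁x_n + 198y₁y_n, x₁y_n + y₁x_n) repeatedly.
  From (x_1, y_1) = (197, 14): x_2 = 197·197 + 198·14·14 = 77617; y_2 = 197·14 + 14·197 = 5516.
  From (x_2, y_2) = (77617, 5516): x_3 = 197·77617 + 198·14·5516 = 30580901; y_3 = 197·5516 + 14·77617 = 2173290.
Step 3: Verify x_3² - 198·y_3² = 935191505971801 - 935191505971800 = 1 (should be 1). ✓

(x_1, y_1) = (197, 14); (x_3, y_3) = (30580901, 2173290).


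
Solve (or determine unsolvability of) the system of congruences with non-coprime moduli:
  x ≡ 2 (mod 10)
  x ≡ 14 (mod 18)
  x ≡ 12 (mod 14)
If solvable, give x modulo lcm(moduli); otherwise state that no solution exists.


Moduli 10, 18, 14 are not pairwise coprime, so CRT works modulo lcm(m_i) when all pairwise compatibility conditions hold.
Pairwise compatibility: gcd(m_i, m_j) must divide a_i - a_j for every pair.
Merge one congruence at a time:
  Start: x ≡ 2 (mod 10).
  Combine with x ≡ 14 (mod 18): gcd(10, 18) = 2; 14 - 2 = 12, which IS divisible by 2, so compatible.
    Write x = 2 + 10·t and substitute into x ≡ 14 (mod 18): 10·t ≡ 14 − 2 = 12 (mod 18).
    Divide the congruence (and modulus) by g = 2: 5·t ≡ 6 (mod 9).
    The inverse of 5 mod 9 is 2 (since 5·2 = 10 = 1·9 + 1), so t ≡ 2·6 = 12 ≡ 3 (mod 9).
    Then x = 2 + 10·3 = 32, valid modulo lcm(10, 18) = 90: x ≡ 32 (mod 90).
  Combine with x ≡ 12 (mod 14): gcd(90, 14) = 2; 12 - 32 = -20, which IS divisible by 2, so compatible.
    Write x = 32 + 90·t and substitute into x ≡ 12 (mod 14): 90·t ≡ 12 − 32 = -20 (mod 14).
    Divide the congruence (and modulus) by g = 2: 45·t ≡ -10 (mod 7).
    Reduce coefficients mod 7: 3·t ≡ 4 (mod 7).
    The inverse of 3 mod 7 is 5 (since 3·5 = 15 = 2·7 + 1), so t ≡ 5·4 = 20 ≡ 6 (mod 7).
    Then x = 32 + 90·6 = 572, valid modulo lcm(90, 14) = 630: x ≡ 572 (mod 630).
Verify: 572 mod 10 = 2, 572 mod 18 = 14, 572 mod 14 = 12.

x ≡ 572 (mod 630).


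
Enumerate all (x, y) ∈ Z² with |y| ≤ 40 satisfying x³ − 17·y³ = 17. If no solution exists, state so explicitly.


The equation is x³ - 17y³ = 17. For fixed y, x³ = 17·y³ + 17, so a solution requires the RHS to be a perfect cube.
Strategy: iterate y from -40 to 40, compute RHS = 17·y³ + 17, and check whether it is a (positive or negative) perfect cube.
Check small values of y:
  y = 0: RHS = 17 is not a perfect cube.
  y = 1: RHS = 34 is not a perfect cube.
  y = -1: RHS = 0 = (0)³ ⇒ x = 0 works.
  y = 2: RHS = 153 is not a perfect cube.
  y = -2: RHS = -119 is not a perfect cube.
  y = 3: RHS = 476 is not a perfect cube.
  y = -3: RHS = -442 is not a perfect cube.
Continuing the search up to |y| = 40 finds no further solutions beyond those listed.
Collected solutions: (0, -1).

Solutions (with |y| ≤ 40): (0, -1).


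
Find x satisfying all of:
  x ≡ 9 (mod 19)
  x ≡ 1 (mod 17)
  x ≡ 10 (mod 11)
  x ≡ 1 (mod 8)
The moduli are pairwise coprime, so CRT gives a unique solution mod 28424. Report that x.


Product of moduli M = 19 · 17 · 11 · 8 = 28424.
Merge one congruence at a time:
  Start: x ≡ 9 (mod 19).
  Combine with x ≡ 1 (mod 17); new modulus lcm = 323.
    Write x = 9 + 19·t and substitute into x ≡ 1 (mod 17): 19·t ≡ 1 − 9 = -8 (mod 17).
    Reduce coefficients mod 17: 2·t ≡ 9 (mod 17).
    The inverse of 2 mod 17 is 9 (since 2·9 = 18 = 1·17 + 1), so t ≡ 9·9 = 81 ≡ 13 (mod 17).
    Then x = 9 + 19·13 = 256, valid modulo lcm(19, 17) = 323: x ≡ 256 (mod 323).
  Combine with x ≡ 10 (mod 11); new modulus lcm = 3553.
    Write x = 256 + 323·t and substitute into x ≡ 10 (mod 11): 323·t ≡ 10 − 256 = -246 (mod 11).
    Reduce coefficients mod 11: 4·t ≡ 7 (mod 11).
    The inverse of 4 mod 11 is 3 (since 4·3 = 12 = 1·11 + 1), so t ≡ 3·7 = 21 ≡ 10 (mod 11).
    Then x = 256 + 323·10 = 3486, valid modulo lcm(323, 11) = 3553: x ≡ 3486 (mod 3553).
  Combine with x ≡ 1 (mod 8); new modulus lcm = 28424.
    Write x = 3486 + 3553·t and substitute into x ≡ 1 (mod 8): 3553·t ≡ 1 − 3486 = -3485 (mod 8).
    Reduce coefficients mod 8: 1·t ≡ 3 (mod 8).
    So t ≡ 3 (mod 8).
    Then x = 3486 + 3553·3 = 14145, valid modulo lcm(3553, 8) = 28424: x ≡ 14145 (mod 28424).
Verify against each original: 14145 mod 19 = 9, 14145 mod 17 = 1, 14145 mod 11 = 10, 14145 mod 8 = 1.

x ≡ 14145 (mod 28424).


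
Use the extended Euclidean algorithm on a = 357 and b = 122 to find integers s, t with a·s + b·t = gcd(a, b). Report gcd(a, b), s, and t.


Euclidean algorithm on (357, 122) — divide until remainder is 0:
  357 = 2 · 122 + 113
  122 = 1 · 113 + 9
  113 = 12 · 9 + 5
  9 = 1 · 5 + 4
  5 = 1 · 4 + 1
  4 = 4 · 1 + 0
gcd(357, 122) = 1.
Track Bezout coefficients alongside the remainders: start with r₀ = 357 = a·1 + b·0 (s = 1, t = 0) and r₁ = 122 = a·0 + b·1 (s = 0, t = 1); each new remainder r_{k+1} = r_{k-1} − q_k·r_k inherits s_{k+1} = s_{k-1} − q_k·s_k, t_{k+1} = t_{k-1} − q_k·t_k, so r_k = a·s_k + b·t_k at every step:
  q = 2: r = 113, s = 1 − 2·0 = 1, t = 0 − 2·1 = -2  (check: 357·1 + 122·(-2) = 113)
  q = 1: r = 9, s = 0 − 1·1 = -1, t = 1 − 1·(-2) = 3  (check: 357·(-1) + 122·3 = 9)
  q = 12: r = 5, s = 1 − 12·(-1) = 13, t = -2 − 12·3 = -38  (check: 357·13 + 122·(-38) = 5)
  q = 1: r = 4, s = -1 − 1·13 = -14, t = 3 − 1·(-38) = 41  (check: 357·(-14) + 122·41 = 4)
  q = 1: r = 1, s = 13 − 1·(-14) = 27, t = -38 − 1·41 = -79  (check: 357·27 + 122·(-79) = 1)
The row with r = 1 (the gcd) gives the Bezout coefficients s = 27, t = -79.
Result: 357 · (27) + 122 · (-79) = 1.

gcd(357, 122) = 1; s = 27, t = -79 (check: 357·27 + 122·(-79) = 1).


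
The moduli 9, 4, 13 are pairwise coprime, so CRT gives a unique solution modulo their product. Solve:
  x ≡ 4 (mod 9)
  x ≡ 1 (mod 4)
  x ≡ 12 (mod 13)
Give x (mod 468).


Moduli 9, 4, 13 are pairwise coprime; by CRT there is a unique solution modulo M = 9 · 4 · 13 = 468.
Solve pairwise, accumulating the modulus:
  Start with x ≡ 4 (mod 9).
  Combine with x ≡ 1 (mod 4): since gcd(9, 4) = 1, we get a unique residue mod 36.
    Write x = 4 + 9·t and substitute into x ≡ 1 (mod 4): 9·t ≡ 1 − 4 = -3 (mod 4).
    Reduce coefficients mod 4: 1·t ≡ 1 (mod 4).
    So t ≡ 1 (mod 4).
    Then x = 4 + 9·1 = 13, valid modulo lcm(9, 4) = 36: x ≡ 13 (mod 36).
  Combine with x ≡ 12 (mod 13): since gcd(36, 13) = 1, we get a unique residue mod 468.
    Write x = 13 + 36·t and substitute into x ≡ 12 (mod 13): 36·t ≡ 12 − 13 = -1 (mod 13).
    Reduce coefficients mod 13: 10·t ≡ 12 (mod 13).
    The inverse of 10 mod 13 is 4 (since 10·4 = 40 = 3·13 + 1), so t ≡ 4·12 = 48 ≡ 9 (mod 13).
    Then x = 13 + 36·9 = 337, valid modulo lcm(36, 13) = 468: x ≡ 337 (mod 468).
Verify: 337 mod 9 = 4 ✓, 337 mod 4 = 1 ✓, 337 mod 13 = 12 ✓.

x ≡ 337 (mod 468).


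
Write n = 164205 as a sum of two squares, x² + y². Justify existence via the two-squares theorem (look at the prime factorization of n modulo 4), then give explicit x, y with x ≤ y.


Step 1: Factor n = 164205 = 3^2 · 5 · 41 · 89.
Step 2: Check the mod-4 condition on each prime factor: 3 ≡ 3 (mod 4), exponent 2 (must be even); 5 ≡ 1 (mod 4), exponent 1; 41 ≡ 1 (mod 4), exponent 1; 89 ≡ 1 (mod 4), exponent 1.
All primes ≡ 3 (mod 4) appear to even exponent (or don't appear), so by the two-squares theorem n IS expressible as a sum of two squares.
Step 3: Build a representation. Group n = k² · m with k = 3 and m = 5 · 41 · 89 = 18245 (a product of primes ≡ 1 (mod 4)); a representation of m scales to one of n via (k·x)² + (k·y)² = k²(x² + y²). Each prime p ≡ 1 (mod 4) is itself a sum of two squares; find a² by testing p − a² for a perfect square:
  5: 5 − 1² = 4 = 2² ⇒ 5 = 1² + 2².
  41: 41 − 1² = 40, 41 − 2² = 37, 41 − 3² = 32, 41 − 4² = 25 = 5² ⇒ 41 = 4² + 5².
  89: 89 − 1² = 88, 89 − 2² = 85, 89 − 3² = 80, 89 − 4² = 73, 89 − 5² = 64 = 8² ⇒ 89 = 5² + 8².
  Combine using the Brahmagupta–Fibonacci identity (a² + b²)(c² + d²) = (ac − bd)² + (ad + bc)² = (ac + bd)² + (ad − bc)²:
  5 · 41 = 205: from (1² + 2²)(4² + 5²), take (1·4 − 2·5, 1·5 + 2·4) = (4 − 10, 5 + 8) = (-6, 13); dropping signs (only squares matter) gives (6, 13); check 6² + 13² = 36 + 169 = 205 ✓.
  205 · 89 = 18245: from (6² + 13²)(5² + 8²), take (6·5 − 13·8, 6·8 + 13·5) = (30 − 104, 48 + 65) = (-74, 113); dropping signs (only squares matter) gives (74, 113); check 74² + 113² = 5476 + 12769 = 18245 ✓.
  Scale by k = 3: (3·74, 3·113) = (222, 339).
Step 4: Order so x ≤ y and verify: 222² + 339² = 49284 + 114921 = 164205 = n. ✓

n = 164205 = 222² + 339² (one valid representation with x ≤ y).


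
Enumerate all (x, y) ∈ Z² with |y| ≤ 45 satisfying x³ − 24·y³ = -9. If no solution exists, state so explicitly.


The equation is x³ - 24y³ = -9. For fixed y, x³ = 24·y³ − 9, so a solution requires the RHS to be a perfect cube.
Strategy: iterate y from -45 to 45, compute RHS = 24·y³ − 9, and check whether it is a (positive or negative) perfect cube.
Check small values of y:
  y = 0: RHS = -9 is not a perfect cube.
  y = 1: RHS = 15 is not a perfect cube.
  y = -1: RHS = -33 is not a perfect cube.
  y = 2: RHS = 183 is not a perfect cube.
  y = -2: RHS = -201 is not a perfect cube.
  y = 3: RHS = 639 is not a perfect cube.
  y = -3: RHS = -657 is not a perfect cube.
Continuing the search up to |y| = 45 finds no solutions either.
No (x, y) in the scanned range satisfies the equation.

No integer solutions with |y| ≤ 45.


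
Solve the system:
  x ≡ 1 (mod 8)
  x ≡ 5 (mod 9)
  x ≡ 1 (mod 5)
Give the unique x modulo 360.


Moduli 8, 9, 5 are pairwise coprime; by CRT there is a unique solution modulo M = 8 · 9 · 5 = 360.
Solve pairwise, accumulating the modulus:
  Start with x ≡ 1 (mod 8).
  Combine with x ≡ 5 (mod 9): since gcd(8, 9) = 1, we get a unique residue mod 72.
    Write x = 1 + 8·t and substitute into x ≡ 5 (mod 9): 8·t ≡ 5 − 1 = 4 (mod 9).
    The inverse of 8 mod 9 is 8 (since 8·8 = 64 = 7·9 + 1), so t ≡ 8·4 = 32 ≡ 5 (mod 9).
    Then x = 1 + 8·5 = 41, valid modulo lcm(8, 9) = 72: x ≡ 41 (mod 72).
  Combine with x ≡ 1 (mod 5): since gcd(72, 5) = 1, we get a unique residue mod 360.
    Write x = 41 + 72·t and substitute into x ≡ 1 (mod 5): 72·t ≡ 1 − 41 = -40 (mod 5).
    Reduce coefficients mod 5: 2·t ≡ 0 (mod 5).
    The inverse of 2 mod 5 is 3 (since 2·3 = 6 = 1·5 + 1), so t ≡ 3·0 = 0 ≡ 0 (mod 5).
    Then x = 41 + 72·0 = 41, valid modulo lcm(72, 5) = 360: x ≡ 41 (mod 360).
Verify: 41 mod 8 = 1 ✓, 41 mod 9 = 5 ✓, 41 mod 5 = 1 ✓.

x ≡ 41 (mod 360).


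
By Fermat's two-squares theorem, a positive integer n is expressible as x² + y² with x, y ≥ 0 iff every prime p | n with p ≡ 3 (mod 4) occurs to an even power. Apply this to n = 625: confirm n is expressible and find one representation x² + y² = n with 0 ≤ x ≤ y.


Step 1: Factor n = 625 = 5^4.
Step 2: Check the mod-4 condition on each prime factor: 5 ≡ 1 (mod 4), exponent 4.
All primes ≡ 3 (mod 4) appear to even exponent (or don't appear), so by the two-squares theorem n IS expressible as a sum of two squares.
Step 3: Build a representation. Group n = k² · m with k = 5 and m = 5 · 5 = 25 (a product of primes ≡ 1 (mod 4)); a representation of m scales to one of n via (k·x)² + (k·y)² = k²(x² + y²). Each prime p ≡ 1 (mod 4) is itself a sum of two squares; find a² by testing p − a² for a perfect square:
  5: 5 − 1² = 4 = 2² ⇒ 5 = 1² + 2².
  Combine using the Brahmagupta–Fibonacci identity (a² + b²)(c² + d²) = (ac − bd)² + (ad + bc)² = (ac + bd)² + (ad − bc)²:
  5 · 5 = 25: from (1² + 2²)(1² + 2²), take (1·1 − 2·2, 1·2 + 2·1) = (1 − 4, 2 + 2) = (-3, 4); dropping signs (only squares matter) gives (3, 4); check 3² + 4² = 9 + 16 = 25 ✓.
  Scale by k = 5: (5·3, 5·4) = (15, 20).
Step 4: Order so x ≤ y and verify: 15² + 20² = 225 + 400 = 625 = n. ✓

n = 625 = 15² + 20² (one valid representation with x ≤ y).
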